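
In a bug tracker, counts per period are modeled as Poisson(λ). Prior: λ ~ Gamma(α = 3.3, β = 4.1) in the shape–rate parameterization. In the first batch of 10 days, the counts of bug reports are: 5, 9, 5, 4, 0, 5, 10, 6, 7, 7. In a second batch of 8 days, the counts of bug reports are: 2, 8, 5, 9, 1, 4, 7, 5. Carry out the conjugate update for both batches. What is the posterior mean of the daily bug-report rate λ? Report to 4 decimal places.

4.6290

With a Gamma(shape α, rate β) prior, the Poisson likelihood is conjugate: the posterior is Gamma(α + ΣXᵢ, β + n).
Batch 1: sum of counts S = 58 over n = 10 days.
After batch 1: Gamma(α+S, β+n) = Gamma(3.3+58, 4.1+10) = Gamma(61.3, 14.1).
Batch 2: sum of counts S = 41 over n = 8 days.
After batch 2: Gamma(α+S, β+n) = Gamma(61.3+41, 14.1+8) = Gamma(102.3, 22.1).
Posterior mean = α/β = 102.3/22.1 = 4.6290.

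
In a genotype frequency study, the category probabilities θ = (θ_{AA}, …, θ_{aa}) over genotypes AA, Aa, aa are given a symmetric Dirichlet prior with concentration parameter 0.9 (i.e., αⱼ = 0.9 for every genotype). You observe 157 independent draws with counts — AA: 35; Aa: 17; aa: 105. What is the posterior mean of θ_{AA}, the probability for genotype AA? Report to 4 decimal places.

0.2248

The Dirichlet prior is conjugate to the Multinomial likelihood: each posterior αⱼ = prior αⱼ + observed count nⱼ.
Posterior concentration: (35.9, 17.9, 105.9), total = 159.7.
E[θ_{AA}|data] = α_{AA}/Σα = 35.9/159.7 = 0.2248.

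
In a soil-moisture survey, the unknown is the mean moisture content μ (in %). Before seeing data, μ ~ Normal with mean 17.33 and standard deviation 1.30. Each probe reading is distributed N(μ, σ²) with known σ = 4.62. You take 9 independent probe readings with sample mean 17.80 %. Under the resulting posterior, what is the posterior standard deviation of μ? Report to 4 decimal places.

0.9934

For Normal data with known variance σ², a Normal(μ₀, σ₀²) prior on μ is conjugate. Posterior precision = 1/σ₀² + n/σ²; posterior mean is the precision-weighted average of μ₀ and x̄.
σ₀² = 1.30² = 1.69, σ² = 4.62² = 21.3444; σ² + n·σ₀² = 21.3444 + 9·1.69 = 36.5544.
Posterior precision = 1/σ₀² + n/σ² = 1/1.69 + 9/21.3444 = (σ² + n·σ₀²)/(σ₀²σ²) = 36.5544/(1.69·21.3444); posterior variance σₙ² = σ₀²σ²/(σ² + n·σ₀²) = 1.69·21.3444/36.5544 = 0.986804.
Posterior SD = √σₙ² = √(1.69·21.3444/36.5544) = 0.9934.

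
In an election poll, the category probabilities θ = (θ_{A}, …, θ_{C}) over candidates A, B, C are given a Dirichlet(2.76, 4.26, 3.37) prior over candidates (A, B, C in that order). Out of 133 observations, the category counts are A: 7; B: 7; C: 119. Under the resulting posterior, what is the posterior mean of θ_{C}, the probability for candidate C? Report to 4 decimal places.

The Dirichlet prior is conjugate to the Multinomial likelihood: each posterior αⱼ = prior αⱼ + observed count nⱼ.
Posterior concentration: (9.76, 11.26, 122.37), total = 143.39.
E[θ_{C}|data] = α_{C}/Σα = 122.37/143.39 = 0.8534.

0.8534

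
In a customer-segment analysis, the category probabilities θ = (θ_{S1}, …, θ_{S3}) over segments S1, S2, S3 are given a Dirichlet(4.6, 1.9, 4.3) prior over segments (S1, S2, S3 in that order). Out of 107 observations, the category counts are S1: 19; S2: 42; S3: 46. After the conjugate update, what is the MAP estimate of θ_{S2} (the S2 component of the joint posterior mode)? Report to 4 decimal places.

The Dirichlet prior is conjugate to the Multinomial likelihood: each posterior αⱼ = prior αⱼ + observed count nⱼ.
Posterior concentration: (23.6, 43.9, 50.3), total = 117.8.
Joint mode component: (α_{S2}−1)/(Σα−K) = 42.9/114.8 = 0.3737.

0.3737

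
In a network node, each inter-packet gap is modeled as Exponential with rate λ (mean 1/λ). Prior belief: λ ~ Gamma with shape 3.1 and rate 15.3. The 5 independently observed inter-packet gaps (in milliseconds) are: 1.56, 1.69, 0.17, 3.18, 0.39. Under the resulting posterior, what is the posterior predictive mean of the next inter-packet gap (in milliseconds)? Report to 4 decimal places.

With a Gamma(shape α, rate β) prior on the exponential rate λ, the posterior after n observations with total T = Σxᵢ is Gamma(α+n, β+T).
Sum of observations T = 6.99 milliseconds; n = 5.
Posterior: Gamma(3.1+5, 15.3+6.99) = Gamma(8.1, 22.29).
The predictive distribution for the next observation is Lomax; its mean is β/(α−1) = 22.29/7.1 = 3.1394.

3.1394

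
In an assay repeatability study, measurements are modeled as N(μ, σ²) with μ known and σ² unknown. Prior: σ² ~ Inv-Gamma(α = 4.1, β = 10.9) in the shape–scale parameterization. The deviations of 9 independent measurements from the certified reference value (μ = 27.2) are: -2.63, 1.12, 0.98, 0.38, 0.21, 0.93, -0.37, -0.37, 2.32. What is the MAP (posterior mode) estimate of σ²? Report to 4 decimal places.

1.9605

With known mean μ and an Inverse-Gamma(α, β) prior on σ², the Normal likelihood is conjugate: posterior is Inv-Gamma(α + n/2, β + Σ(xᵢ−μ)²/2).
Σ(xᵢ−μ)² = (-2.63)² + (1.12)² + (0.98)² + (0.38)² + (0.21)² + (0.93)² + (-0.37)² + (-0.37)² + (2.32)² = 15.8413.
Posterior: Inv-Gamma(4.1 + 9/2, 10.9 + 15.8413/2) = Inv-Gamma(8.60, 18.82065).
Mode = β/(α+1) = 18.82065/9.60 = 1.9605.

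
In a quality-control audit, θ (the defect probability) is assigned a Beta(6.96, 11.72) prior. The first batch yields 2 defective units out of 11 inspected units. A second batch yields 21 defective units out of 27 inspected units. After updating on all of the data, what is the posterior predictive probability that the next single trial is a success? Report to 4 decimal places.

The Beta prior is conjugate to a Binomial/Bernoulli likelihood; the update adds successes to α and failures to β.
After batch 1: Beta(6.96+2, 11.72+9) = Beta(8.96, 20.72).
After batch 2: Beta(8.96+21, 20.72+6) = Beta(29.96, 26.72).
For a single future Bernoulli trial, P(success | data) = α/(α+β) = 0.5286.

0.5286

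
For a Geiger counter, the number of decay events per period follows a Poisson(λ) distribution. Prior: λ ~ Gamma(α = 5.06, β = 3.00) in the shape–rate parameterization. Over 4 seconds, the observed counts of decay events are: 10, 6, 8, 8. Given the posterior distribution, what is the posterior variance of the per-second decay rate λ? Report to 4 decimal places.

With a Gamma(shape α, rate β) prior, the Poisson likelihood is conjugate: the posterior is Gamma(α + ΣXᵢ, β + n).
Sum of counts S = 32 over n = 4 seconds.
Posterior: Gamma(α+S, β+n) = Gamma(5.06+32, 3.00+4) = Gamma(37.06, 7.00).
Var = α/β² = 37.06/7.00² = 0.7563.

0.7563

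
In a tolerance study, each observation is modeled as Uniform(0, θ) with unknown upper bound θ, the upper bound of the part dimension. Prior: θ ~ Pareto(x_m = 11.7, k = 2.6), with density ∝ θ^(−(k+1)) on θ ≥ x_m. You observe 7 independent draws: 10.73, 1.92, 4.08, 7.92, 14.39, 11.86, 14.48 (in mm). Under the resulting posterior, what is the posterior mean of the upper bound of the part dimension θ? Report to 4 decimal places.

A Pareto(scale x_m, shape k) prior on the upper bound θ of Uniform(0, θ) is conjugate: posterior is Pareto(max(x_m, max xᵢ), k + n).
Sample maximum = 14.48; prior scale x_m = 11.7 → posterior scale = max = 14.48.
Posterior shape = 2.6 + 7 = 9.6.
E[θ|data] = k·x_m/(k−1) = 9.6·14.48/8.6 = 16.1637.

16.1637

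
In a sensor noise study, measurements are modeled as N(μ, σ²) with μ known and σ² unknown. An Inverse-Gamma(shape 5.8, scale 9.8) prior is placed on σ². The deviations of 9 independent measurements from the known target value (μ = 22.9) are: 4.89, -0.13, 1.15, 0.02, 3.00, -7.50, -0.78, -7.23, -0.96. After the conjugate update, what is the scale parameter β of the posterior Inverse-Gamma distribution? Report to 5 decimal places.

With known mean μ and an Inverse-Gamma(α, β) prior on σ², the Normal likelihood is conjugate: posterior is Inv-Gamma(α + n/2, β + Σ(xᵢ−μ)²/2).
Σ(xᵢ−μ)² = (4.89)² + (-0.13)² + (1.15)² + (0.02)² + (3.00)² + (-7.50)² + (-0.78)² + (-7.23)² + (-0.96)² = 144.3048.
Posterior: Inv-Gamma(5.8 + 9/2, 9.8 + 144.3048/2) = Inv-Gamma(10.30, 81.95240).
Posterior β = 81.95240.

81.95240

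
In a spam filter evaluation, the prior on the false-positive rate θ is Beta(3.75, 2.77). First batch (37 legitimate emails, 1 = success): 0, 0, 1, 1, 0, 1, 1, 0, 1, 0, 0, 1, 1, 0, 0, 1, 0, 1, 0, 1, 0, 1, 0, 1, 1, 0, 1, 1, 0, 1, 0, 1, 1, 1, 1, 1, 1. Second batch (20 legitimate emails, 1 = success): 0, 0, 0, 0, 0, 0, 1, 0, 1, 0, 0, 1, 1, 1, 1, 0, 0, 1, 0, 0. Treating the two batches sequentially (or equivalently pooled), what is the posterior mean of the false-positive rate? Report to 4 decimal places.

0.5156

The Beta prior is conjugate to a Binomial/Bernoulli likelihood; the update adds successes to α and failures to β.
After batch 1: Beta(3.75+22, 2.77+15) = Beta(25.75, 17.77).
After batch 2: Beta(25.75+7, 17.77+13) = Beta(32.75, 30.77).
Posterior mean = α/(α+β) = 32.75/63.52 = 0.5156.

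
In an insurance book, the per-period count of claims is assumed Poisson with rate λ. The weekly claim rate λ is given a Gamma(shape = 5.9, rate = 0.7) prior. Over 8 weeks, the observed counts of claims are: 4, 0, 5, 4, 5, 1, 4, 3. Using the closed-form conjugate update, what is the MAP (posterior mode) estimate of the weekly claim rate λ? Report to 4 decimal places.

With a Gamma(shape α, rate β) prior, the Poisson likelihood is conjugate: the posterior is Gamma(α + ΣXᵢ, β + n).
Sum of counts S = 26 over n = 8 weeks.
Posterior: Gamma(α+S, β+n) = Gamma(5.9+26, 0.7+8) = Gamma(31.9, 8.7).
Mode of Gamma(α,β) for α≥1 is (α−1)/β = 30.9/8.7 = 3.5517.

3.5517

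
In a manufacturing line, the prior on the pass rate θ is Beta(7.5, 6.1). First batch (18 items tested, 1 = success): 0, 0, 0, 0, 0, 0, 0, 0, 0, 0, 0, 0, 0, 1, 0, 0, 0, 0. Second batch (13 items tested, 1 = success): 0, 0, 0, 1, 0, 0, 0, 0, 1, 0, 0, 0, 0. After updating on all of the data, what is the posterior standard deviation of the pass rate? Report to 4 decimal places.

The Beta prior is conjugate to a Binomial/Bernoulli likelihood; the update adds successes to α and failures to β.
After batch 1: Beta(7.5+1, 6.1+17) = Beta(8.5, 23.1).
After batch 2: Beta(8.5+2, 23.1+11) = Beta(10.5, 34.1).
Var = αβ/((α+β)²(α+β+1)) = 10.5·34.1/(44.6²·45.6) = 0.00394738; SD = √0.00394738 = 0.0628.

0.0628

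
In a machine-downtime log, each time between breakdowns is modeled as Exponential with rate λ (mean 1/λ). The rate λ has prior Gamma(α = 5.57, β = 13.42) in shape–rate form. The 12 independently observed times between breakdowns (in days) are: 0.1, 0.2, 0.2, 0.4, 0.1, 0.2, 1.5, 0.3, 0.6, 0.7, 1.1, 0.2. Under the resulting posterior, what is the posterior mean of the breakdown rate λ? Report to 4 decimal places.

0.9238

With a Gamma(shape α, rate β) prior on the exponential rate λ, the posterior after n observations with total T = Σxᵢ is Gamma(α+n, β+T).
Sum of observations T = 5.6 days; n = 12.
Posterior: Gamma(5.57+12, 13.42+5.6) = Gamma(17.57, 19.02).
Posterior mean of λ = α/β = 17.57/19.02 = 0.9238.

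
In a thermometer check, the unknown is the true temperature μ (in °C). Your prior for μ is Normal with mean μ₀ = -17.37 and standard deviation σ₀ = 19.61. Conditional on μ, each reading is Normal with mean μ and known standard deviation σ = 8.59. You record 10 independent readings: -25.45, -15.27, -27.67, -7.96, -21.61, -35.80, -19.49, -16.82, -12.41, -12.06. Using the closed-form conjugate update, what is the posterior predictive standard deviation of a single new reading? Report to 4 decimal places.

9.0016

For Normal data with known variance σ², a Normal(μ₀, σ₀²) prior on μ is conjugate. Posterior precision = 1/σ₀² + n/σ²; posterior mean is the precision-weighted average of μ₀ and x̄.
σ₀² = 19.61² = 384.5521, σ² = 8.59² = 73.7881; σ² + n·σ₀² = 73.7881 + 10·384.5521 = 3919.3091.
Posterior precision = 1/σ₀² + n/σ² = 1/384.5521 + 10/73.7881 = (σ² + n·σ₀²)/(σ₀²σ²) = 3919.3091/(384.5521·73.7881); posterior variance σₙ² = σ₀²σ²/(σ² + n·σ₀²) = 384.5521·73.7881/3919.3091 = 7.239891.
Predictive variance for one new observation = σₙ² + σ² = 384.5521·73.7881/3919.3091 + 73.7881 = σ²·(σ₀² + 3919.3091)/3919.3091 = 73.7881·4303.8612/3919.3091 = 81.027991; SD = √(73.7881·4303.8612/3919.3091) = 9.0016.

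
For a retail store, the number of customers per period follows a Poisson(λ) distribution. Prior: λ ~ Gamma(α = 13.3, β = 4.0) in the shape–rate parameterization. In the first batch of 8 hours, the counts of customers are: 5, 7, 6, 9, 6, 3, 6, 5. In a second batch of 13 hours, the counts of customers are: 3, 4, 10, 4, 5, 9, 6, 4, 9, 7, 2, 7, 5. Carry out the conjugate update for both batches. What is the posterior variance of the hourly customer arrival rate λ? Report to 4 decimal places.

With a Gamma(shape α, rate β) prior, the Poisson likelihood is conjugate: the posterior is Gamma(α + ΣXᵢ, β + n).
Batch 1: sum of counts S = 47 over n = 8 hours.
After batch 1: Gamma(α+S, β+n) = Gamma(13.3+47, 4.0+8) = Gamma(60.3, 12.0).
Batch 2: sum of counts S = 75 over n = 13 hours.
After batch 2: Gamma(α+S, β+n) = Gamma(60.3+75, 12.0+13) = Gamma(135.3, 25.0).
Var = α/β² = 135.3/25.0² = 0.2165.

0.2165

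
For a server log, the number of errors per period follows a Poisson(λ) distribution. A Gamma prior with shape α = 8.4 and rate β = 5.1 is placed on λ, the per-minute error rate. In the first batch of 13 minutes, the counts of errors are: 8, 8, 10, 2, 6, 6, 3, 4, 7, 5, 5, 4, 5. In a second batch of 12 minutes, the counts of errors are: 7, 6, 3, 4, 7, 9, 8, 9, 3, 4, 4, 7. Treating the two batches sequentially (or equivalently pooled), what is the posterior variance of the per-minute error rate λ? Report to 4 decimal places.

With a Gamma(shape α, rate β) prior, the Poisson likelihood is conjugate: the posterior is Gamma(α + ΣXᵢ, β + n).
Batch 1: sum of counts S = 73 over n = 13 minutes.
After batch 1: Gamma(α+S, β+n) = Gamma(8.4+73, 5.1+13) = Gamma(81.4, 18.1).
Batch 2: sum of counts S = 71 over n = 12 minutes.
After batch 2: Gamma(α+S, β+n) = Gamma(81.4+71, 18.1+12) = Gamma(152.4, 30.1).
Var = α/β² = 152.4/30.1² = 0.1682.

0.1682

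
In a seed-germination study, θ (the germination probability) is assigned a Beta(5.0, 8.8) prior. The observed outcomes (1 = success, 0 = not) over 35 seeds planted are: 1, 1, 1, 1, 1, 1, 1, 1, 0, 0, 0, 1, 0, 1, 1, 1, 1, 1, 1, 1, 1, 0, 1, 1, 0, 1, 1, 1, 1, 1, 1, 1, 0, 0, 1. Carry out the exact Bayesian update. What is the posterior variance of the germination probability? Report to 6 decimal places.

0.004533

The Beta prior is conjugate to a Binomial/Bernoulli likelihood; the update adds successes to α and failures to β.
Posterior: Beta(α+k, β+n−k) = Beta(5.0+27, 8.8+8) = Beta(32.0, 16.8).
Var = αβ/((α+β)²(α+β+1)) = 32.0·16.8/(48.8²·49.8) = 0.004533.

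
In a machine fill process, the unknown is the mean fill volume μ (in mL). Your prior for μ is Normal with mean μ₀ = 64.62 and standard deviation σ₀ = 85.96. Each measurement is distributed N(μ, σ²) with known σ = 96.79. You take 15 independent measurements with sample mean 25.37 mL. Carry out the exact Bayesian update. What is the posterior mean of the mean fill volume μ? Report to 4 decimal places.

28.4290

For Normal data with known variance σ², a Normal(μ₀, σ₀²) prior on μ is conjugate. Posterior precision = 1/σ₀² + n/σ²; posterior mean is the precision-weighted average of μ₀ and x̄.
n·x̄ = 15·25.37 = 380.55.
σ₀² = 85.96² = 7389.1216, σ² = 96.79² = 9368.3041; σ² + n·σ₀² = 9368.3041 + 15·7389.1216 = 120205.1281.
Posterior mean = (μ₀/σ₀² + n·x̄/σ²)/(1/σ₀² + n/σ²) = (σ²·μ₀ + σ₀²·n·x̄)/(σ² + n·σ₀²) = (9368.3041·64.62 + 7389.1216·380.55)/120205.1281 = 3417310.035822/120205.1281 = 28.4290.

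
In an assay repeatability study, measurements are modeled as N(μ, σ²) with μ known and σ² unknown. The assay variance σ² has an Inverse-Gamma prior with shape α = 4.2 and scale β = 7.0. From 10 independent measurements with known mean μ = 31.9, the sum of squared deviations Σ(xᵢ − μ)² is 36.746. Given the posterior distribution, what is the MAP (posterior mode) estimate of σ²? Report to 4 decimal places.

2.4875

With known mean μ and an Inverse-Gamma(α, β) prior on σ², the Normal likelihood is conjugate: posterior is Inv-Gamma(α + n/2, β + Σ(xᵢ−μ)²/2).
Posterior: Inv-Gamma(4.2 + 10/2, 7.0 + 36.746/2) = Inv-Gamma(9.20, 25.3730).
Mode = β/(α+1) = 25.3730/10.20 = 2.4875.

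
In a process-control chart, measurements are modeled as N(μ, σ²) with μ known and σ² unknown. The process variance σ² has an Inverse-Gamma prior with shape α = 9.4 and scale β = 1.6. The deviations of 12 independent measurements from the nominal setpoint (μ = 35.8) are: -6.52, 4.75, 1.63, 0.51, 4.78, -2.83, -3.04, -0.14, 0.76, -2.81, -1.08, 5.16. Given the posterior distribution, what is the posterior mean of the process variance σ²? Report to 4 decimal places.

With known mean μ and an Inverse-Gamma(α, β) prior on σ², the Normal likelihood is conjugate: posterior is Inv-Gamma(α + n/2, β + Σ(xᵢ−μ)²/2).
Σ(xᵢ−μ)² = (-6.52)² + (4.75)² + (1.63)² + (0.51)² + (4.78)² + (-2.83)² + (-3.04)² + (-0.14)² + (0.76)² + (-2.81)² + (-1.08)² + (5.16)² = 144.3741.
Posterior: Inv-Gamma(9.4 + 12/2, 1.6 + 144.3741/2) = Inv-Gamma(15.40, 73.78705).
E[σ²|data] = β/(α−1) = 73.78705/14.40 = 5.1241.

5.1241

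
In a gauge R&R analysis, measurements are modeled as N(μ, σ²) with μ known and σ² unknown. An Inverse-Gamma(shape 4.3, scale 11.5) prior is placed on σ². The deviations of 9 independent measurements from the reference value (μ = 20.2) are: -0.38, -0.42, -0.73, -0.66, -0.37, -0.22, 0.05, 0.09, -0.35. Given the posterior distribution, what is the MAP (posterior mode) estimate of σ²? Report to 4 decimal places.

1.2555

With known mean μ and an Inverse-Gamma(α, β) prior on σ², the Normal likelihood is conjugate: posterior is Inv-Gamma(α + n/2, β + Σ(xᵢ−μ)²/2).
Σ(xᵢ−μ)² = (-0.38)² + (-0.42)² + (-0.73)² + (-0.66)² + (-0.37)² + (-0.22)² + (0.05)² + (0.09)² + (-0.35)² = 1.6077.
Posterior: Inv-Gamma(4.3 + 9/2, 11.5 + 1.6077/2) = Inv-Gamma(8.80, 12.30385).
Mode = β/(α+1) = 12.30385/9.80 = 1.2555.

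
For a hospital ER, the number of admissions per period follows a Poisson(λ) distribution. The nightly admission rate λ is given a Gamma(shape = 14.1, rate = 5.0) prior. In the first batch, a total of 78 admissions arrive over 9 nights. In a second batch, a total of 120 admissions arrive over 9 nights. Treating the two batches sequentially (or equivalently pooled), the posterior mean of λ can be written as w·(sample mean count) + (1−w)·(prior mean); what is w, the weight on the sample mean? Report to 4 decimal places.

0.7826

With a Gamma(shape α, rate β) prior, the Poisson likelihood is conjugate: the posterior is Gamma(α + ΣXᵢ, β + n).
Total number of nights: n = 9 + 9 = 18.
Posterior mean = (α₀+S)/(β₀+n) = [n/(β₀+n)]·(S/n) + [β₀/(β₀+n)]·(α₀/β₀), so only n and β₀ enter the weight.
Weight on data w = n/(β₀+n) = 18/(5.0+18) = 18/23.0 = 0.7826.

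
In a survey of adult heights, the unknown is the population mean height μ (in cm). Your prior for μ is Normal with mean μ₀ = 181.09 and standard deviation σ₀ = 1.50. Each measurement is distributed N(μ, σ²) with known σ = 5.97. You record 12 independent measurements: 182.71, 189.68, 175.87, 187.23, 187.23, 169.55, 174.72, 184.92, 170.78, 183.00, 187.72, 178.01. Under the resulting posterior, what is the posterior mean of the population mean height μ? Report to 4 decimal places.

For Normal data with known variance σ², a Normal(μ₀, σ₀²) prior on μ is conjugate. Posterior precision = 1/σ₀² + n/σ²; posterior mean is the precision-weighted average of μ₀ and x̄.
Σxᵢ = 182.71 + 189.68 + 175.87 + 187.23 + 187.23 + 169.55 + 174.72 + 184.92 + 170.78 + 183.00 + 187.72 + 178.01 = 2171.42, so n·x̄ = 2171.42.
σ₀² = 1.50² = 2.25, σ² = 5.97² = 35.6409; σ² + n·σ₀² = 35.6409 + 12·2.25 = 62.6409.
Posterior mean = (μ₀/σ₀² + n·x̄/σ²)/(1/σ₀² + n/σ²) = (σ²·μ₀ + σ₀²·n·x̄)/(σ² + n·σ₀²) = (35.6409·181.09 + 2.25·2171.42)/62.6409 = 11339.905581/62.6409 = 181.0304.

181.0304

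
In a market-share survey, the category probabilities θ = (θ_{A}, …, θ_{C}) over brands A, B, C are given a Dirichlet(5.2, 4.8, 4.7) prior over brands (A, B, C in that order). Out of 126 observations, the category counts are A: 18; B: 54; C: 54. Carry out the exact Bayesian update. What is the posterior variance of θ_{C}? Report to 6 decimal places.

The Dirichlet prior is conjugate to the Multinomial likelihood: each posterior αⱼ = prior αⱼ + observed count nⱼ.
Posterior concentration: (23.2, 58.8, 58.7), total = 140.7.
Var[θ_j] = α_j(Σα−α_j)/((Σα)²(Σα+1)) = 58.7·82.0/(140.7²·141.7) = 0.001716.

0.001716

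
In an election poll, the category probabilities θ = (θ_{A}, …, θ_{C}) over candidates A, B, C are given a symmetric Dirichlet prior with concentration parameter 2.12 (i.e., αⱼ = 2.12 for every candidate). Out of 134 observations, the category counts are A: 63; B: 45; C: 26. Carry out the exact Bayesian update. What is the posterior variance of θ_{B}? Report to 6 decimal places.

The Dirichlet prior is conjugate to the Multinomial likelihood: each posterior αⱼ = prior αⱼ + observed count nⱼ.
Posterior concentration: (65.12, 47.12, 28.12), total = 140.36.
Var[θ_j] = α_j(Σα−α_j)/((Σα)²(Σα+1)) = 47.12·93.24/(140.36²·141.36) = 0.001578.

0.001578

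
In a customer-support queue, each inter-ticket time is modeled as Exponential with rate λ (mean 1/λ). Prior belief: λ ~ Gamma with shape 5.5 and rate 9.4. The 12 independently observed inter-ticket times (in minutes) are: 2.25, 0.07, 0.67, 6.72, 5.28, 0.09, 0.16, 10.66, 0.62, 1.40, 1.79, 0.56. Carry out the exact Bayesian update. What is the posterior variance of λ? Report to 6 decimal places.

With a Gamma(shape α, rate β) prior on the exponential rate λ, the posterior after n observations with total T = Σxᵢ is Gamma(α+n, β+T).
Sum of observations T = 30.27 minutes; n = 12.
Posterior: Gamma(5.5+12, 9.4+30.27) = Gamma(17.5, 39.67).
Var = α/β² = 0.011120.

0.011120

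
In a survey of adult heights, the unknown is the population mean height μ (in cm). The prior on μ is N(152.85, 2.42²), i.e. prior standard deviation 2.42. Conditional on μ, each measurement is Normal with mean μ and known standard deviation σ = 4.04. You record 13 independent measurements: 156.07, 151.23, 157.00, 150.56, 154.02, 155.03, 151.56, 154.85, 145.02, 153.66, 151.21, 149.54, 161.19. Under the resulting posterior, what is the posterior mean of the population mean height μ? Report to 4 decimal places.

153.0964

For Normal data with known variance σ², a Normal(μ₀, σ₀²) prior on μ is conjugate. Posterior precision = 1/σ₀² + n/σ²; posterior mean is the precision-weighted average of μ₀ and x̄.
Σxᵢ = 156.07 + 151.23 + 157.00 + 150.56 + 154.02 + 155.03 + 151.56 + 154.85 + 145.02 + 153.66 + 151.21 + 149.54 + 161.19 = 1990.94, so n·x̄ = 1990.94.
σ₀² = 2.42² = 5.8564, σ² = 4.04² = 16.3216; σ² + n·σ₀² = 16.3216 + 13·5.8564 = 92.4548.
Posterior mean = (μ₀/σ₀² + n·x̄/σ²)/(1/σ₀² + n/σ²) = (σ²·μ₀ + σ₀²·n·x̄)/(σ² + n·σ₀²) = (16.3216·152.85 + 5.8564·1990.94)/92.4548 = 14154.497576/92.4548 = 153.0964.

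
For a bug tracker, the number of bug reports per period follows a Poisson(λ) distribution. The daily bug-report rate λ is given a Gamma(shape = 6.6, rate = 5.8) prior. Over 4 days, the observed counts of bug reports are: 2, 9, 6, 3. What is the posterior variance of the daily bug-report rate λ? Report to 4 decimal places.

0.2770

With a Gamma(shape α, rate β) prior, the Poisson likelihood is conjugate: the posterior is Gamma(α + ΣXᵢ, β + n).
Sum of counts S = 20 over n = 4 days.
Posterior: Gamma(α+S, β+n) = Gamma(6.6+20, 5.8+4) = Gamma(26.6, 9.8).
Var = α/β² = 26.6/9.8² = 0.2770.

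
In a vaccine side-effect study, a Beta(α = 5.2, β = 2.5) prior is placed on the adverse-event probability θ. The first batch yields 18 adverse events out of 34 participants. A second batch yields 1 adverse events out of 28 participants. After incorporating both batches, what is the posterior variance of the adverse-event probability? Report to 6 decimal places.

0.003206

The Beta prior is conjugate to a Binomial/Bernoulli likelihood; the update adds successes to α and failures to β.
After batch 1: Beta(5.2+18, 2.5+16) = Beta(23.2, 18.5).
After batch 2: Beta(23.2+1, 18.5+27) = Beta(24.2, 45.5).
Var = αβ/((α+β)²(α+β+1)) = 24.2·45.5/(69.7²·70.7) = 0.003206.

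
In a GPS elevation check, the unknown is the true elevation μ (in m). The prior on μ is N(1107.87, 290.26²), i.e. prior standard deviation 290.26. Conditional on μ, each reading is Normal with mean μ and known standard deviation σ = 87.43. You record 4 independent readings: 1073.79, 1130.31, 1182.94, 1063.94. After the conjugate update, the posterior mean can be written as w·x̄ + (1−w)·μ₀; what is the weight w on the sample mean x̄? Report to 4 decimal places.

For Normal data with known variance σ², a Normal(μ₀, σ₀²) prior on μ is conjugate. Posterior precision = 1/σ₀² + n/σ²; posterior mean is the precision-weighted average of μ₀ and x̄.
σ₀² = 290.26² = 84250.8676, σ² = 87.43² = 7644.0049. Prior precision 1/σ₀² = 1/84250.8676; data precision n/σ² = 4/7644.0049.
w = (n/σ²)/(1/σ₀² + n/σ²) = n·σ₀²/(σ² + n·σ₀²) = 4·84250.8676/(7644.0049 + 4·84250.8676) = 337003.4704/344647.4753 = 0.9778.

0.9778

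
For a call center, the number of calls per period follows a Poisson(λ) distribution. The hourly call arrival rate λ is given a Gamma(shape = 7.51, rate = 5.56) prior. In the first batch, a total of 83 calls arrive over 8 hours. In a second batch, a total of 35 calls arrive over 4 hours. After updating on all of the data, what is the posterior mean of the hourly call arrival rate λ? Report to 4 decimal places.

7.1475

With a Gamma(shape α, rate β) prior, the Poisson likelihood is conjugate: the posterior is Gamma(α + ΣXᵢ, β + n).
After batch 1: Gamma(α+S, β+n) = Gamma(7.51+83, 5.56+8) = Gamma(90.51, 13.56).
After batch 2: Gamma(α+S, β+n) = Gamma(90.51+35, 13.56+4) = Gamma(125.51, 17.56).
Posterior mean = α/β = 125.51/17.56 = 7.1475.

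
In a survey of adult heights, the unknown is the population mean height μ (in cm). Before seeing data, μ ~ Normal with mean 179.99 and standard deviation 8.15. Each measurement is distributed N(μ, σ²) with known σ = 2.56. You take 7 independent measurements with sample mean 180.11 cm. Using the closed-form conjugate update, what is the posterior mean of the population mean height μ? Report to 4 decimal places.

For Normal data with known variance σ², a Normal(μ₀, σ₀²) prior on μ is conjugate. Posterior precision = 1/σ₀² + n/σ²; posterior mean is the precision-weighted average of μ₀ and x̄.
n·x̄ = 7·180.11 = 1260.77.
σ₀² = 8.15² = 66.4225, σ² = 2.56² = 6.5536; σ² + n·σ₀² = 6.5536 + 7·66.4225 = 471.5111.
Posterior mean = (μ₀/σ₀² + n·x̄/σ²)/(1/σ₀² + n/σ²) = (σ²·μ₀ + σ₀²·n·x̄)/(σ² + n·σ₀²) = (6.5536·179.99 + 66.4225·1260.77)/471.5111 = 84923.077789/471.5111 = 180.1083.

180.1083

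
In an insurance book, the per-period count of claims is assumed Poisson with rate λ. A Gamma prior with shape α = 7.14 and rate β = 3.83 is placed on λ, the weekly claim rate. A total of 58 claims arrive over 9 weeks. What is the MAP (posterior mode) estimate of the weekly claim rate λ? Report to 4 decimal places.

With a Gamma(shape α, rate β) prior, the Poisson likelihood is conjugate: the posterior is Gamma(α + ΣXᵢ, β + n).
Posterior: Gamma(α+S, β+n) = Gamma(7.14+58, 3.83+9) = Gamma(65.14, 12.83).
Mode of Gamma(α,β) for α≥1 is (α−1)/β = 64.14/12.83 = 4.9992.

4.9992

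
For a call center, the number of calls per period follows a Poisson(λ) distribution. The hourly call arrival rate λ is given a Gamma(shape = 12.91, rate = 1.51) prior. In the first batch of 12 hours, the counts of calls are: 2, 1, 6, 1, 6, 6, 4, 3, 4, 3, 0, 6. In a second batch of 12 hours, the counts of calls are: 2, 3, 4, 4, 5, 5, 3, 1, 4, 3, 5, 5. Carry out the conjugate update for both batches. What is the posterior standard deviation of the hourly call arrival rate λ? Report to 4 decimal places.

With a Gamma(shape α, rate β) prior, the Poisson likelihood is conjugate: the posterior is Gamma(α + ΣXᵢ, β + n).
Batch 1: sum of counts S = 42 over n = 12 hours.
After batch 1: Gamma(α+S, β+n) = Gamma(12.91+42, 1.51+12) = Gamma(54.91, 13.51).
Batch 2: sum of counts S = 44 over n = 12 hours.
After batch 2: Gamma(α+S, β+n) = Gamma(54.91+44, 13.51+12) = Gamma(98.91, 25.51).
SD = √α/β = √98.91/25.51 = 0.3899.

0.3899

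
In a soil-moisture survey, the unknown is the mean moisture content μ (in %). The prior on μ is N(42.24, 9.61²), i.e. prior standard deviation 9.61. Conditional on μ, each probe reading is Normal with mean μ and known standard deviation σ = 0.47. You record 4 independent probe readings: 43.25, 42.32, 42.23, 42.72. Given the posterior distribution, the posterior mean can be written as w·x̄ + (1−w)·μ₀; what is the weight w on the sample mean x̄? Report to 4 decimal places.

0.9994

For Normal data with known variance σ², a Normal(μ₀, σ₀²) prior on μ is conjugate. Posterior precision = 1/σ₀² + n/σ²; posterior mean is the precision-weighted average of μ₀ and x̄.
σ₀² = 9.61² = 92.3521, σ² = 0.47² = 0.2209. Prior precision 1/σ₀² = 1/92.3521; data precision n/σ² = 4/0.2209.
w = (n/σ²)/(1/σ₀² + n/σ²) = n·σ₀²/(σ² + n·σ₀²) = 4·92.3521/(0.2209 + 4·92.3521) = 369.4084/369.6293 = 0.9994.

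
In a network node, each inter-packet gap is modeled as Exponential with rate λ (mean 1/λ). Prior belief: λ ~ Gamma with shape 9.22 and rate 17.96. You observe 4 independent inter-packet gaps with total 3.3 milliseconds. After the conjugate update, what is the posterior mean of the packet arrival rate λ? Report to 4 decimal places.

0.6218

With a Gamma(shape α, rate β) prior on the exponential rate λ, the posterior after n observations with total T = Σxᵢ is Gamma(α+n, β+T).
Posterior: Gamma(9.22+4, 17.96+3.3) = Gamma(13.22, 21.26).
Posterior mean of λ = α/β = 13.22/21.26 = 0.6218.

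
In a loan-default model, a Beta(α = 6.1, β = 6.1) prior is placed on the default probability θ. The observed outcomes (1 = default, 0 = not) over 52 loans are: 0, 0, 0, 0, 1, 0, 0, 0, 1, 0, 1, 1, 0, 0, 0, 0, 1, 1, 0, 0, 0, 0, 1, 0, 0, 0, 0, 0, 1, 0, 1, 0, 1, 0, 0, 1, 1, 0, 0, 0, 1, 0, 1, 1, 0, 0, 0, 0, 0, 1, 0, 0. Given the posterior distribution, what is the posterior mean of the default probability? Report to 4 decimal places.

0.3442

The Beta prior is conjugate to a Binomial/Bernoulli likelihood; the update adds successes to α and failures to β.
Posterior: Beta(α+k, β+n−k) = Beta(6.1+16, 6.1+36) = Beta(22.1, 42.1).
Posterior mean = α/(α+β) = 22.1/64.2 = 0.3442.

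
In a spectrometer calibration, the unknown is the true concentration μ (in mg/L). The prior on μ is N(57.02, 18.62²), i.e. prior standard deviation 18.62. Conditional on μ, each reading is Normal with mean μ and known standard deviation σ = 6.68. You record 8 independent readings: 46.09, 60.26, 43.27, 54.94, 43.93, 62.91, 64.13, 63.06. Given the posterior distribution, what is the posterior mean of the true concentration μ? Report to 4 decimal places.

54.8585

For Normal data with known variance σ², a Normal(μ₀, σ₀²) prior on μ is conjugate. Posterior precision = 1/σ₀² + n/σ²; posterior mean is the precision-weighted average of μ₀ and x̄.
Σxᵢ = 46.09 + 60.26 + 43.27 + 54.94 + 43.93 + 62.91 + 64.13 + 63.06 = 438.59, so n·x̄ = 438.59.
σ₀² = 18.62² = 346.7044, σ² = 6.68² = 44.6224; σ² + n·σ₀² = 44.6224 + 8·346.7044 = 2818.2576.
Posterior mean = (μ₀/σ₀² + n·x̄/σ²)/(1/σ₀² + n/σ²) = (σ²·μ₀ + σ₀²·n·x̄)/(σ² + n·σ₀²) = (44.6224·57.02 + 346.7044·438.59)/2818.2576 = 154605.452044/2818.2576 = 54.8585.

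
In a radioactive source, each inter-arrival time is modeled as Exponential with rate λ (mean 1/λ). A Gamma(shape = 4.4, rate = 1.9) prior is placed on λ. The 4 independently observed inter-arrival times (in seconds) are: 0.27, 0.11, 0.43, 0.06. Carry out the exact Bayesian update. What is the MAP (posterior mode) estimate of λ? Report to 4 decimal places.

2.6715

With a Gamma(shape α, rate β) prior on the exponential rate λ, the posterior after n observations with total T = Σxᵢ is Gamma(α+n, β+T).
Sum of observations T = 0.87 seconds; n = 4.
Posterior: Gamma(4.4+4, 1.9+0.87) = Gamma(8.4, 2.77).
Mode = (α−1)/β = 2.6715.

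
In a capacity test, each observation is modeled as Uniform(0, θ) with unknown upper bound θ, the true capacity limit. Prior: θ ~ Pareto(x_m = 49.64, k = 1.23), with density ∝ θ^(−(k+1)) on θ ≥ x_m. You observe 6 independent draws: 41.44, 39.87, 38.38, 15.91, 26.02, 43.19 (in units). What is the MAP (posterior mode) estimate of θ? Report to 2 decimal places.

49.64

A Pareto(scale x_m, shape k) prior on the upper bound θ of Uniform(0, θ) is conjugate: posterior is Pareto(max(x_m, max xᵢ), k + n).
Sample maximum = 43.19; prior scale x_m = 49.64 → posterior scale = max = 49.64.
Posterior shape = 1.23 + 6 = 7.23.
The Pareto density is decreasing on [x_m, ∞), so the mode is x_m = 49.64.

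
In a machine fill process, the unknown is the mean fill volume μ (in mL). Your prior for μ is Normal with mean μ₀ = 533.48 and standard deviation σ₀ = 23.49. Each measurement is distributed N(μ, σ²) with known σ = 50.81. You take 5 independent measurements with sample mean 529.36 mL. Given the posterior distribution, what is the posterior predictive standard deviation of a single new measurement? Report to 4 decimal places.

For Normal data with known variance σ², a Normal(μ₀, σ₀²) prior on μ is conjugate. Posterior precision = 1/σ₀² + n/σ²; posterior mean is the precision-weighted average of μ₀ and x̄.
σ₀² = 23.49² = 551.7801, σ² = 50.81² = 2581.6561; σ² + n·σ₀² = 2581.6561 + 5·551.7801 = 5340.5566.
Posterior precision = 1/σ₀² + n/σ² = 1/551.7801 + 5/2581.6561 = (σ² + n·σ₀²)/(σ₀²σ²) = 5340.5566/(551.7801·2581.6561); posterior variance σₙ² = σ₀²σ²/(σ² + n·σ₀²) = 551.7801·2581.6561/5340.5566 = 266.733707.
Predictive variance for one new observation = σₙ² + σ² = 551.7801·2581.6561/5340.5566 + 2581.6561 = σ²·(σ₀² + 5340.5566)/5340.5566 = 2581.6561·5892.3367/5340.5566 = 2848.389807; SD = √(2581.6561·5892.3367/5340.5566) = 53.3703.

53.3703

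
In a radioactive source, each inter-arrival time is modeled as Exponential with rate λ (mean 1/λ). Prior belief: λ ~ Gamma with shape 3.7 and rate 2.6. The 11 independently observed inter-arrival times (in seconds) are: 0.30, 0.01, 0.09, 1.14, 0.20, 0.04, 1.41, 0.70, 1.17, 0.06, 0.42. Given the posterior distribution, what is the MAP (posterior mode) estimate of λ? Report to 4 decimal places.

1.6830

With a Gamma(shape α, rate β) prior on the exponential rate λ, the posterior after n observations with total T = Σxᵢ is Gamma(α+n, β+T).
Sum of observations T = 5.54 seconds; n = 11.
Posterior: Gamma(3.7+11, 2.6+5.54) = Gamma(14.7, 8.14).
Mode = (α−1)/β = 1.6830.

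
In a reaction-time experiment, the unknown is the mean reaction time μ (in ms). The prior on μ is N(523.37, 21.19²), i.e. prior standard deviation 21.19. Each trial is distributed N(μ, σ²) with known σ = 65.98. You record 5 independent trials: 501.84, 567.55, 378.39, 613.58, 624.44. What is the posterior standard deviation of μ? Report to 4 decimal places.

17.2117

For Normal data with known variance σ², a Normal(μ₀, σ₀²) prior on μ is conjugate. Posterior precision = 1/σ₀² + n/σ²; posterior mean is the precision-weighted average of μ₀ and x̄.
σ₀² = 21.19² = 449.0161, σ² = 65.98² = 4353.3604; σ² + n·σ₀² = 4353.3604 + 5·449.0161 = 6598.4409.
Posterior precision = 1/σ₀² + n/σ² = 1/449.0161 + 5/4353.3604 = (σ² + n·σ₀²)/(σ₀²σ²) = 6598.4409/(449.0161·4353.3604); posterior variance σₙ² = σ₀²σ²/(σ² + n·σ₀²) = 449.0161·4353.3604/6598.4409 = 296.241027.
Posterior SD = √σₙ² = √(449.0161·4353.3604/6598.4409) = 17.2117.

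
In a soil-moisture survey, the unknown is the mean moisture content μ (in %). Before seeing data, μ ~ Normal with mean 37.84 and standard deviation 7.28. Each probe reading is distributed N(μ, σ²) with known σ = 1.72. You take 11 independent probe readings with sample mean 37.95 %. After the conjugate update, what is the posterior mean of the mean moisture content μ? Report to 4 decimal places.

For Normal data with known variance σ², a Normal(μ₀, σ₀²) prior on μ is conjugate. Posterior precision = 1/σ₀² + n/σ²; posterior mean is the precision-weighted average of μ₀ and x̄.
n·x̄ = 11·37.95 = 417.45.
σ₀² = 7.28² = 52.9984, σ² = 1.72² = 2.9584; σ² + n·σ₀² = 2.9584 + 11·52.9984 = 585.9408.
Posterior mean = (μ₀/σ₀² + n·x̄/σ²)/(1/σ₀² + n/σ²) = (σ²·μ₀ + σ₀²·n·x̄)/(σ² + n·σ₀²) = (2.9584·37.84 + 52.9984·417.45)/585.9408 = 22236.127936/585.9408 = 37.9494.

37.9494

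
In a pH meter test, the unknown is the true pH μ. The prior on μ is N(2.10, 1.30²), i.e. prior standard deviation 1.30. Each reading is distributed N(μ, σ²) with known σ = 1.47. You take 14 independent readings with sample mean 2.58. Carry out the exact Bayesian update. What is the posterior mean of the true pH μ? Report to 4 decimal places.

2.5398

For Normal data with known variance σ², a Normal(μ₀, σ₀²) prior on μ is conjugate. Posterior precision = 1/σ₀² + n/σ²; posterior mean is the precision-weighted average of μ₀ and x̄.
n·x̄ = 14·2.58 = 36.12.
σ₀² = 1.30² = 1.69, σ² = 1.47² = 2.1609; σ² + n·σ₀² = 2.1609 + 14·1.69 = 25.8209.
Posterior mean = (μ₀/σ₀² + n·x̄/σ²)/(1/σ₀² + n/σ²) = (σ²·μ₀ + σ₀²·n·x̄)/(σ² + n·σ₀²) = (2.1609·2.10 + 1.69·36.12)/25.8209 = 65.58069/25.8209 = 2.5398.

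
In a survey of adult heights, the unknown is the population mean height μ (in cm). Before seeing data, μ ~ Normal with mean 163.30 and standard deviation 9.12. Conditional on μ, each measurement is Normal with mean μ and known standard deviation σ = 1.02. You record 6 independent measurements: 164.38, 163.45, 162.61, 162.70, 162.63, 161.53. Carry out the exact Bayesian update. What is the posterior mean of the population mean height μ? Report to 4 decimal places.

162.8842

For Normal data with known variance σ², a Normal(μ₀, σ₀²) prior on μ is conjugate. Posterior precision = 1/σ₀² + n/σ²; posterior mean is the precision-weighted average of μ₀ and x̄.
Σxᵢ = 164.38 + 163.45 + 162.61 + 162.70 + 162.63 + 161.53 = 977.3, so n·x̄ = 977.3.
σ₀² = 9.12² = 83.1744, σ² = 1.02² = 1.0404; σ² + n·σ₀² = 1.0404 + 6·83.1744 = 500.0868.
Posterior mean = (μ₀/σ₀² + n·x̄/σ²)/(1/σ₀² + n/σ²) = (σ²·μ₀ + σ₀²·n·x̄)/(σ² + n·σ₀²) = (1.0404·163.30 + 83.1744·977.3)/500.0868 = 81456.23844/500.0868 = 162.8842.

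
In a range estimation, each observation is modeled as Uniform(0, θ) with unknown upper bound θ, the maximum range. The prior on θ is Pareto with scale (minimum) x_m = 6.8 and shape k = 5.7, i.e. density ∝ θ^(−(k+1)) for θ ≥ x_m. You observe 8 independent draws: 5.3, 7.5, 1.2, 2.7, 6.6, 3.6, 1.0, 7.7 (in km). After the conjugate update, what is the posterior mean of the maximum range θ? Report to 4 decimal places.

A Pareto(scale x_m, shape k) prior on the upper bound θ of Uniform(0, θ) is conjugate: posterior is Pareto(max(x_m, max xᵢ), k + n).
Sample maximum = 7.7; prior scale x_m = 6.8 → posterior scale = max = 7.7.
Posterior shape = 5.7 + 8 = 13.7.
E[θ|data] = k·x_m/(k−1) = 13.7·7.7/12.7 = 8.3063.

8.3063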